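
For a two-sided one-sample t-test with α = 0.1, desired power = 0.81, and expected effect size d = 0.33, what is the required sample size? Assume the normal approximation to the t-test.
n = 59

Sample size formula (one-sample t-test, normal approximation):
n = ((z_{α/2} + z_β) / d)²

z_{α/2} = 1.645 (for α = 0.1, two-sided)
z_β = 0.878 (for power = 0.81)
d = 0.33

n = ((1.645 + 0.878) / 0.33)²
n = (7.645)²
n ≈ 58.45
Round up to the next whole number: n = 59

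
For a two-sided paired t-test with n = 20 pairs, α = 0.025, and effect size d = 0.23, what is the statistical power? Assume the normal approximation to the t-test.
Power ≈ 0.11

Power calculation (paired t-test, normal approximation):
z_β = d · √n - z_{α/2}
z_β = 0.23 · √20 - 2.241
z_β = 0.23 · 4.472 - 2.241
z_β = -1.213

Power = Φ(z_β) = Φ(-1.213) ≈ 0.113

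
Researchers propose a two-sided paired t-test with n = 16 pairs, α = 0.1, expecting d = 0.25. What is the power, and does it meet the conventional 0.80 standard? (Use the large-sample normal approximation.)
Power ≈ 0.26; the study is underpowered (power < 0.80)

Power calculation (paired t-test, normal approximation):
z_β = d · √n - z_{α/2}
z_β = 0.25 · √16 - 1.645
z_β = 0.25 · 4.000 - 1.645
z_β = -0.645

Power = Φ(z_β) = Φ(-0.645) ≈ 0.260

Effect size d = 0.25 is small by Cohen's convention (0.2/0.5/0.8).

Threshold: power ≥ 0.80 is conventionally adequate.
Power ≈ 0.26 → the study is underpowered (power < 0.80).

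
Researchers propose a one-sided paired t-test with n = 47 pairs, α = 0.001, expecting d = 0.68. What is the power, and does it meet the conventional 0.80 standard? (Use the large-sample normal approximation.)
Power ≈ 0.94; the study is adequately powered (power ≥ 0.80)

Power calculation (paired t-test, normal approximation):
z_β = d · √n - z_α
z_β = 0.68 · √47 - 3.090
z_β = 0.68 · 6.856 - 3.090
z_β = 1.572

Power = Φ(z_β) = Φ(1.572) ≈ 0.942

Effect size d = 0.68 is medium by Cohen's convention (0.2/0.5/0.8).

Threshold: power ≥ 0.80 is conventionally adequate.
Power ≈ 0.94 → the study is adequately powered (power ≥ 0.80).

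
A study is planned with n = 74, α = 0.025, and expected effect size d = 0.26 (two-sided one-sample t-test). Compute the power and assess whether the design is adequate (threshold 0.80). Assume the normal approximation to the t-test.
Power ≈ 0.50; the study is underpowered (power < 0.80)

Power calculation (one-sample t-test, normal approximation):
z_β = d · √n - z_{α/2}
z_β = 0.26 · √74 - 2.241
z_β = 0.26 · 8.602 - 2.241
z_β = -0.005

Power = Φ(z_β) = Φ(-0.005) ≈ 0.498

Effect size d = 0.26 is small by Cohen's convention (0.2/0.5/0.8).

Threshold: power ≥ 0.80 is conventionally adequate.
Power ≈ 0.50 → the study is underpowered (power < 0.80).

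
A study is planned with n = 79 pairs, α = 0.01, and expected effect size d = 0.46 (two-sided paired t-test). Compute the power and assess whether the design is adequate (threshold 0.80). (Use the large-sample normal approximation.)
Power ≈ 0.93; the study is adequately powered (power ≥ 0.80)

Power calculation (paired t-test, normal approximation):
z_β = d · √n - z_{α/2}
z_β = 0.46 · √79 - 2.576
z_β = 0.46 · 8.888 - 2.576
z_β = 1.513

Power = Φ(z_β) = Φ(1.513) ≈ 0.935

Effect size d = 0.46 is small by Cohen's convention (0.2/0.5/0.8).

Threshold: power ≥ 0.80 is conventionally adequate.
Power ≈ 0.93 → the study is adequately powered (power ≥ 0.80).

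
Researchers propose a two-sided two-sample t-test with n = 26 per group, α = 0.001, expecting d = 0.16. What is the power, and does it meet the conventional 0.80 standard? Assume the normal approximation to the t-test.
Power ≈ 0.00; the study is underpowered (power < 0.80)

Power calculation (two-sample t-test, normal approximation):
z_β = d · √(n/2) - z_{α/2}
z_β = 0.16 · √(26/2) - 3.291
z_β = 0.16 · 3.606 - 3.291
z_β = -2.714

Power = Φ(z_β) = Φ(-2.714) ≈ 0.003

Effect size d = 0.16 is very small by Cohen's convention (0.2/0.5/0.8).

Threshold: power ≥ 0.80 is conventionally adequate.
Power ≈ 0.00 → the study is underpowered (power < 0.80).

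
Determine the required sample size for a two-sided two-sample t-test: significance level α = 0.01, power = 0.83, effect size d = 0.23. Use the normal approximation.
n = 472 per group

Sample size formula (two-sample t-test, normal approximation):
n = 2 · ((z_{α/2} + z_β) / d)²

z_{α/2} = 2.576 (for α = 0.01, two-sided)
z_β = 0.954 (for power = 0.83)
d = 0.23

n = 2 · ((2.576 + 0.954) / 0.23)²
n = 2 · (15.348)²
n ≈ 471.12
Round up to the next whole number: n = 472 per group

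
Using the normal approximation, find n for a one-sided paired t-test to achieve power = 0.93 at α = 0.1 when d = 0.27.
n = 105 pairs

Sample size formula (paired t-test, normal approximation):
n = ((z_α + z_β) / d)²

z_α = 1.282 (for α = 0.1, one-sided)
z_β = 1.476 (for power = 0.93)
d = 0.27

n = ((1.282 + 1.476) / 0.27)²
n = (10.215)²
n ≈ 104.35
Round up to the next whole number: n = 105 pairs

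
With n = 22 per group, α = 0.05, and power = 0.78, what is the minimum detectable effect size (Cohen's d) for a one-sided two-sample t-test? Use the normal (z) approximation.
d ≈ 0.73

Minimum detectable effect (two-sample t-test, normal approximation):
d = (z_α + z_β) / √(n/2)
d = (1.645 + 0.772) / √(22/2)
d = 2.417 / 3.317
d ≈ 0.73

By Cohen's convention (0.2 small / 0.5 medium / 0.8 large): medium effect.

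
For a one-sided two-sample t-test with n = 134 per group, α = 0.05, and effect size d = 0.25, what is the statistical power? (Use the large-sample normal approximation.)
Power ≈ 0.66

Power calculation (two-sample t-test, normal approximation):
z_β = d · √(n/2) - z_α
z_β = 0.25 · √(134/2) - 1.645
z_β = 0.25 · 8.185 - 1.645
z_β = 0.401

Power = Φ(z_β) = Φ(0.401) ≈ 0.656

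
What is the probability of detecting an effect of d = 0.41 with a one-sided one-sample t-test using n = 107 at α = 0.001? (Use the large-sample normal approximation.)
Power ≈ 0.88

Power calculation (one-sample t-test, normal approximation):
z_β = d · √n - z_α
z_β = 0.41 · √107 - 3.090
z_β = 0.41 · 10.344 - 3.090
z_β = 1.151

Power = Φ(z_β) = Φ(1.151) ≈ 0.875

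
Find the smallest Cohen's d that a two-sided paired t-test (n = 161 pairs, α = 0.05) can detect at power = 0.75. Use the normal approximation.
d ≈ 0.21

Minimum detectable effect (paired t-test, normal approximation):
d = (z_{α/2} + z_β) / √n
d = (1.960 + 0.674) / √161
d = 2.634 / 12.689
d ≈ 0.21

By Cohen's convention (0.2 small / 0.5 medium / 0.8 large): small effect.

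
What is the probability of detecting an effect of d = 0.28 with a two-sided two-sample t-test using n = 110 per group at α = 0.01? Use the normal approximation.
Power ≈ 0.31

Power calculation (two-sample t-test, normal approximation):
z_β = d · √(n/2) - z_{α/2}
z_β = 0.28 · √(110/2) - 2.576
z_β = 0.28 · 7.416 - 2.576
z_β = -0.499

Power = Φ(z_β) = Φ(-0.499) ≈ 0.309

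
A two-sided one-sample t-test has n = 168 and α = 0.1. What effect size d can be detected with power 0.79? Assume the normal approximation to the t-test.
d ≈ 0.19

Minimum detectable effect (one-sample t-test, normal approximation):
d = (z_{α/2} + z_β) / √n
d = (1.645 + 0.806) / √168
d = 2.451 / 12.961
d ≈ 0.19

By Cohen's convention (0.2 small / 0.5 medium / 0.8 large): very small effect.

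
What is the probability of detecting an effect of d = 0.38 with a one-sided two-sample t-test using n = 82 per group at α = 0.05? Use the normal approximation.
Power ≈ 0.78

Power calculation (two-sample t-test, normal approximation):
z_β = d · √(n/2) - z_α
z_β = 0.38 · √(82/2) - 1.645
z_β = 0.38 · 6.403 - 1.645
z_β = 0.788

Power = Φ(z_β) = Φ(0.788) ≈ 0.785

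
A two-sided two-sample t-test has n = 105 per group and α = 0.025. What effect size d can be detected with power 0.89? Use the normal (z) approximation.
d ≈ 0.48

Minimum detectable effect (two-sample t-test, normal approximation):
d = (z_{α/2} + z_β) / √(n/2)
d = (2.241 + 1.227) / √(105/2)
d = 3.468 / 7.246
d ≈ 0.48

By Cohen's convention (0.2 small / 0.5 medium / 0.8 large): small effect.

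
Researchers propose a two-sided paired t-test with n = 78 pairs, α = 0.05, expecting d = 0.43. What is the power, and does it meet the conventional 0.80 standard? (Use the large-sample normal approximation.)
Power ≈ 0.97; the study is adequately powered (power ≥ 0.80)

Power calculation (paired t-test, normal approximation):
z_β = d · √n - z_{α/2}
z_β = 0.43 · √78 - 1.960
z_β = 0.43 · 8.832 - 1.960
z_β = 1.838

Power = Φ(z_β) = Φ(1.838) ≈ 0.967

Effect size d = 0.43 is small by Cohen's convention (0.2/0.5/0.8).

Threshold: power ≥ 0.80 is conventionally adequate.
Power ≈ 0.97 → the study is adequately powered (power ≥ 0.80).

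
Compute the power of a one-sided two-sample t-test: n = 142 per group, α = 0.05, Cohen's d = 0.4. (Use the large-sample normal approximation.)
Power ≈ 0.96

Power calculation (two-sample t-test, normal approximation):
z_β = d · √(n/2) - z_α
z_β = 0.4 · √(142/2) - 1.645
z_β = 0.4 · 8.426 - 1.645
z_β = 1.726

Power = Φ(z_β) = Φ(1.726) ≈ 0.958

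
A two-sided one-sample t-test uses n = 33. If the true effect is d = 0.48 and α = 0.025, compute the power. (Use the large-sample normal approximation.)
Power ≈ 0.70

Power calculation (one-sample t-test, normal approximation):
z_β = d · √n - z_{α/2}
z_β = 0.48 · √33 - 2.241
z_β = 0.48 · 5.745 - 2.241
z_β = 0.516

Power = Φ(z_β) = Φ(0.516) ≈ 0.697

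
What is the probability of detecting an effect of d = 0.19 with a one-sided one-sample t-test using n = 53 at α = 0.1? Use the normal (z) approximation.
Power ≈ 0.54

Power calculation (one-sample t-test, normal approximation):
z_β = d · √n - z_α
z_β = 0.19 · √53 - 1.282
z_β = 0.19 · 7.280 - 1.282
z_β = 0.102

Power = Φ(z_β) = Φ(0.102) ≈ 0.540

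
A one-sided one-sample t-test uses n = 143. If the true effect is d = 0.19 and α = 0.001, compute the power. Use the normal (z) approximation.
Power ≈ 0.21

Power calculation (one-sample t-test, normal approximation):
z_β = d · √n - z_α
z_β = 0.19 · √143 - 3.090
z_β = 0.19 · 11.958 - 3.090
z_β = -0.818

Power = Φ(z_β) = Φ(-0.818) ≈ 0.207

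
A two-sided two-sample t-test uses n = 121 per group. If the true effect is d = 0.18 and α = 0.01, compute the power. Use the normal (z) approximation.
Power ≈ 0.12

Power calculation (two-sample t-test, normal approximation):
z_β = d · √(n/2) - z_{α/2}
z_β = 0.18 · √(121/2) - 2.576
z_β = 0.18 · 7.778 - 2.576
z_β = -1.176

Power = Φ(z_β) = Φ(-1.176) ≈ 0.120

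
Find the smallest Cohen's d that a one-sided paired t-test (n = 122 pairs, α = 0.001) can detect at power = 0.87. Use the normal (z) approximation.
d ≈ 0.38

Minimum detectable effect (paired t-test, normal approximation):
d = (z_α + z_β) / √n
d = (3.090 + 1.126) / √122
d = 4.217 / 11.045
d ≈ 0.38

By Cohen's convention (0.2 small / 0.5 medium / 0.8 large): small effect.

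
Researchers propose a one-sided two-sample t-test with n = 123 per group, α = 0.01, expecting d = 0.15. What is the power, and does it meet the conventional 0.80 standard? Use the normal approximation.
Power ≈ 0.13; the study is underpowered (power < 0.80)

Power calculation (two-sample t-test, normal approximation):
z_β = d · √(n/2) - z_α
z_β = 0.15 · √(123/2) - 2.326
z_β = 0.15 · 7.842 - 2.326
z_β = -1.150

Power = Φ(z_β) = Φ(-1.150) ≈ 0.125

Effect size d = 0.15 is very small by Cohen's convention (0.2/0.5/0.8).

Threshold: power ≥ 0.80 is conventionally adequate.
Power ≈ 0.13 → the study is underpowered (power < 0.80).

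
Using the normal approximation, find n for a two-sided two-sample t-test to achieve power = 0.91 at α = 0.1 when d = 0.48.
n = 78 per group

Sample size formula (two-sample t-test, normal approximation):
n = 2 · ((z_{α/2} + z_β) / d)²

z_{α/2} = 1.645 (for α = 0.1, two-sided)
z_β = 1.341 (for power = 0.91)
d = 0.48

n = 2 · ((1.645 + 1.341) / 0.48)²
n = 2 · (6.221)²
n ≈ 77.40
Round up to the next whole number: n = 78 per group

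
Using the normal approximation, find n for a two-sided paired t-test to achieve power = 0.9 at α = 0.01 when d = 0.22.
n = 308 pairs

Sample size formula (paired t-test, normal approximation):
n = ((z_{α/2} + z_β) / d)²

z_{α/2} = 2.576 (for α = 0.01, two-sided)
z_β = 1.282 (for power = 0.9)
d = 0.22

n = ((2.576 + 1.282) / 0.22)²
n = (17.536)²
n ≈ 307.51
Round up to the next whole number: n = 308 pairs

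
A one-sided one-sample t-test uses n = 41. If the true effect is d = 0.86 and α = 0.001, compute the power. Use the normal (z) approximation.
Power ≈ 0.99

Power calculation (one-sample t-test, normal approximation):
z_β = d · √n - z_α
z_β = 0.86 · √41 - 3.090
z_β = 0.86 · 6.403 - 3.090
z_β = 2.416

Power = Φ(z_β) = Φ(2.416) ≈ 0.992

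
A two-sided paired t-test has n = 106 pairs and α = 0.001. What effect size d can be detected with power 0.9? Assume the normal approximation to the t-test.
d ≈ 0.44

Minimum detectable effect (paired t-test, normal approximation):
d = (z_{α/2} + z_β) / √n
d = (3.291 + 1.282) / √106
d = 4.572 / 10.296
d ≈ 0.44

By Cohen's convention (0.2 small / 0.5 medium / 0.8 large): small effect.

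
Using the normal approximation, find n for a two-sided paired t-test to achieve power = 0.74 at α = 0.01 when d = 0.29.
n = 124 pairs

Sample size formula (paired t-test, normal approximation):
n = ((z_{α/2} + z_β) / d)²

z_{α/2} = 2.576 (for α = 0.01, two-sided)
z_β = 0.643 (for power = 0.74)
d = 0.29

n = ((2.576 + 0.643) / 0.29)²
n = (11.100)²
n ≈ 123.21
Round up to the next whole number: n = 124 pairs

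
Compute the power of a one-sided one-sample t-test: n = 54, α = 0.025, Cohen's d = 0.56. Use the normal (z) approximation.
Power ≈ 0.98

Power calculation (one-sample t-test, normal approximation):
z_β = d · √n - z_α
z_β = 0.56 · √54 - 1.960
z_β = 0.56 · 7.348 - 1.960
z_β = 2.155

Power = Φ(z_β) = Φ(2.155) ≈ 0.984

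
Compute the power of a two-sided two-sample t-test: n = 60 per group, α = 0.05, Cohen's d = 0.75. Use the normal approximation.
Power ≈ 0.98

Power calculation (two-sample t-test, normal approximation):
z_β = d · √(n/2) - z_{α/2}
z_β = 0.75 · √(60/2) - 1.960
z_β = 0.75 · 5.477 - 1.960
z_β = 2.148

Power = Φ(z_β) = Φ(2.148) ≈ 0.984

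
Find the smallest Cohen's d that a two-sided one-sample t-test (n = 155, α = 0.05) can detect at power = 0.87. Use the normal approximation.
d ≈ 0.25

Minimum detectable effect (one-sample t-test, normal approximation):
d = (z_{α/2} + z_β) / √n
d = (1.960 + 1.126) / √155
d = 3.086 / 12.450
d ≈ 0.25

By Cohen's convention (0.2 small / 0.5 medium / 0.8 large): small effect.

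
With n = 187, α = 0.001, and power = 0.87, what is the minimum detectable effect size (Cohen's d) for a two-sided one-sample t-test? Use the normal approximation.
d ≈ 0.32

Minimum detectable effect (one-sample t-test, normal approximation):
d = (z_{α/2} + z_β) / √n
d = (3.291 + 1.126) / √187
d = 4.417 / 13.675
d ≈ 0.32

By Cohen's convention (0.2 small / 0.5 medium / 0.8 large): small effect.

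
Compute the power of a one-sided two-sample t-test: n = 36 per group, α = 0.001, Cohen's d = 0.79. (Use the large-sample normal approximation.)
Power ≈ 0.60

Power calculation (two-sample t-test, normal approximation):
z_β = d · √(n/2) - z_α
z_β = 0.79 · √(36/2) - 3.090
z_β = 0.79 · 4.243 - 3.090
z_β = 0.261

Power = Φ(z_β) = Φ(0.261) ≈ 0.603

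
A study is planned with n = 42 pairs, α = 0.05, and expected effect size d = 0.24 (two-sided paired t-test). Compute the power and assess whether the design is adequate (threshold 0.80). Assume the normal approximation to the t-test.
Power ≈ 0.34; the study is underpowered (power < 0.80)

Power calculation (paired t-test, normal approximation):
z_β = d · √n - z_{α/2}
z_β = 0.24 · √42 - 1.960
z_β = 0.24 · 6.481 - 1.960
z_β = -0.405

Power = Φ(z_β) = Φ(-0.405) ≈ 0.343

Effect size d = 0.24 is small by Cohen's convention (0.2/0.5/0.8).

Threshold: power ≥ 0.80 is conventionally adequate.
Power ≈ 0.34 → the study is underpowered (power < 0.80).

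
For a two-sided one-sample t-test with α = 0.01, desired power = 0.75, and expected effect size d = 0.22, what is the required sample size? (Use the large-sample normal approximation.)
n = 219

Sample size formula (one-sample t-test, normal approximation):
n = ((z_{α/2} + z_β) / d)²

z_{α/2} = 2.576 (for α = 0.01, two-sided)
z_β = 0.674 (for power = 0.75)
d = 0.22

n = ((2.576 + 0.674) / 0.22)²
n = (14.773)²
n ≈ 218.24
Round up to the next whole number: n = 219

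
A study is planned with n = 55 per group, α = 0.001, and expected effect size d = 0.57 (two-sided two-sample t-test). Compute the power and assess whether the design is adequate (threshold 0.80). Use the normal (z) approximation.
Power ≈ 0.38; the study is underpowered (power < 0.80)

Power calculation (two-sample t-test, normal approximation):
z_β = d · √(n/2) - z_{α/2}
z_β = 0.57 · √(55/2) - 3.291
z_β = 0.57 · 5.244 - 3.291
z_β = -0.301

Power = Φ(z_β) = Φ(-0.301) ≈ 0.382

Effect size d = 0.57 is medium by Cohen's convention (0.2/0.5/0.8).

Threshold: power ≥ 0.80 is conventionally adequate.
Power ≈ 0.38 → the study is underpowered (power < 0.80).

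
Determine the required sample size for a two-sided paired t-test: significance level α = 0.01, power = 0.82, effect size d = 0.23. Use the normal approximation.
n = 231 pairs

Sample size formula (paired t-test, normal approximation):
n = ((z_{α/2} + z_β) / d)²

z_{α/2} = 2.576 (for α = 0.01, two-sided)
z_β = 0.915 (for power = 0.82)
d = 0.23

n = ((2.576 + 0.915) / 0.23)²
n = (15.178)²
n ≈ 230.37
Round up to the next whole number: n = 231 pairs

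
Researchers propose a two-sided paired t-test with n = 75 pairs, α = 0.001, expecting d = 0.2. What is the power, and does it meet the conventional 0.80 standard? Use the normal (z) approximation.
Power ≈ 0.06; the study is underpowered (power < 0.80)

Power calculation (paired t-test, normal approximation):
z_β = d · √n - z_{α/2}
z_β = 0.2 · √75 - 3.291
z_β = 0.2 · 8.660 - 3.291
z_β = -1.558

Power = Φ(z_β) = Φ(-1.558) ≈ 0.060

Effect size d = 0.2 is small by Cohen's convention (0.2/0.5/0.8).

Threshold: power ≥ 0.80 is conventionally adequate.
Power ≈ 0.06 → the study is underpowered (power < 0.80).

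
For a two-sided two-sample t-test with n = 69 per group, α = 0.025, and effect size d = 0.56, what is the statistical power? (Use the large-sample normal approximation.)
Power ≈ 0.85

Power calculation (two-sample t-test, normal approximation):
z_β = d · √(n/2) - z_{α/2}
z_β = 0.56 · √(69/2) - 2.241
z_β = 0.56 · 5.874 - 2.241
z_β = 1.048

Power = Φ(z_β) = Φ(1.048) ≈ 0.853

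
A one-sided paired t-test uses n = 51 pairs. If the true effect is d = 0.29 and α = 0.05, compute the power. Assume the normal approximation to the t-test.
Power ≈ 0.67

Power calculation (paired t-test, normal approximation):
z_β = d · √n - z_α
z_β = 0.29 · √51 - 1.645
z_β = 0.29 · 7.141 - 1.645
z_β = 0.426

Power = Φ(z_β) = Φ(0.426) ≈ 0.665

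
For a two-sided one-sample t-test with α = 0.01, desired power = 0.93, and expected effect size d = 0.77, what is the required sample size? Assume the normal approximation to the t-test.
n = 28

Sample size formula (one-sample t-test, normal approximation):
n = ((z_{α/2} + z_β) / d)²

z_{α/2} = 2.576 (for α = 0.01, two-sided)
z_β = 1.476 (for power = 0.93)
d = 0.77

n = ((2.576 + 1.476) / 0.77)²
n = (5.262)²
n ≈ 27.69
Round up to the next whole number: n = 28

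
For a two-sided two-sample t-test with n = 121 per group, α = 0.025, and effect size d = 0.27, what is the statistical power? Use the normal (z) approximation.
Power ≈ 0.44

Power calculation (two-sample t-test, normal approximation):
z_β = d · √(n/2) - z_{α/2}
z_β = 0.27 · √(121/2) - 2.241
z_β = 0.27 · 7.778 - 2.241
z_β = -0.141

Power = Φ(z_β) = Φ(-0.141) ≈ 0.444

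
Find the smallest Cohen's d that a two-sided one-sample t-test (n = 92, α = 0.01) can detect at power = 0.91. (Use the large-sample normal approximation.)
d ≈ 0.41

Minimum detectable effect (one-sample t-test, normal approximation):
d = (z_{α/2} + z_β) / √n
d = (2.576 + 1.341) / √92
d = 3.917 / 9.592
d ≈ 0.41

By Cohen's convention (0.2 small / 0.5 medium / 0.8 large): small effect.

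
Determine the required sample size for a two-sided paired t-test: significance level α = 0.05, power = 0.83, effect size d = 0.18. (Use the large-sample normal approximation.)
n = 263 pairs

Sample size formula (paired t-test, normal approximation):
n = ((z_{α/2} + z_β) / d)²

z_{α/2} = 1.960 (for α = 0.05, two-sided)
z_β = 0.954 (for power = 0.83)
d = 0.18

n = ((1.960 + 0.954) / 0.18)²
n = (16.189)²
n ≈ 262.08
Round up to the next whole number: n = 263 pairs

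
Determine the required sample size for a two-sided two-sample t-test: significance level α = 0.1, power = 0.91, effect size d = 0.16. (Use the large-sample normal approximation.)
n = 697 per group

Sample size formula (two-sample t-test, normal approximation):
n = 2 · ((z_{α/2} + z_β) / d)²

z_{α/2} = 1.645 (for α = 0.1, two-sided)
z_β = 1.341 (for power = 0.91)
d = 0.16

n = 2 · ((1.645 + 1.341) / 0.16)²
n = 2 · (18.663)²
n ≈ 696.62
Round up to the next whole number: n = 697 per group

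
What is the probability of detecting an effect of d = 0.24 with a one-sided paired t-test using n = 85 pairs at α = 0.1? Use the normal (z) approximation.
Power ≈ 0.82

Power calculation (paired t-test, normal approximation):
z_β = d · √n - z_α
z_β = 0.24 · √85 - 1.282
z_β = 0.24 · 9.220 - 1.282
z_β = 0.931

Power = Φ(z_β) = Φ(0.931) ≈ 0.824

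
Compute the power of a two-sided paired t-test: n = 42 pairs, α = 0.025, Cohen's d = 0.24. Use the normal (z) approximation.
Power ≈ 0.25

Power calculation (paired t-test, normal approximation):
z_β = d · √n - z_{α/2}
z_β = 0.24 · √42 - 2.241
z_β = 0.24 · 6.481 - 2.241
z_β = -0.686

Power = Φ(z_β) = Φ(-0.686) ≈ 0.246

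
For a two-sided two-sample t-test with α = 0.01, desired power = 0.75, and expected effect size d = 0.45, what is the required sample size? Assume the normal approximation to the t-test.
n = 105 per group

Sample size formula (two-sample t-test, normal approximation):
n = 2 · ((z_{α/2} + z_β) / d)²

z_{α/2} = 2.576 (for α = 0.01, two-sided)
z_β = 0.674 (for power = 0.75)
d = 0.45

n = 2 · ((2.576 + 0.674) / 0.45)²
n = 2 · (7.222)²
n ≈ 104.31
Round up to the next whole number: n = 105 per group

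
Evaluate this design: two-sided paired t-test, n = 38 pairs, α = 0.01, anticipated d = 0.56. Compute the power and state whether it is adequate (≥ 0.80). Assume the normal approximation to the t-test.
Power ≈ 0.81; the study is adequately powered (power ≥ 0.80)

Power calculation (paired t-test, normal approximation):
z_β = d · √n - z_{α/2}
z_β = 0.56 · √38 - 2.576
z_β = 0.56 · 6.164 - 2.576
z_β = 0.876

Power = Φ(z_β) = Φ(0.876) ≈ 0.810

Effect size d = 0.56 is medium by Cohen's convention (0.2/0.5/0.8).

Threshold: power ≥ 0.80 is conventionally adequate.
Power ≈ 0.81 → the study is adequately powered (power ≥ 0.80).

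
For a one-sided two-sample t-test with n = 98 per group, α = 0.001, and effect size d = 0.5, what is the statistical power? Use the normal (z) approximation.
Power ≈ 0.66

Power calculation (two-sample t-test, normal approximation):
z_β = d · √(n/2) - z_α
z_β = 0.5 · √(98/2) - 3.090
z_β = 0.5 · 7.000 - 3.090
z_β = 0.410

Power = Φ(z_β) = Φ(0.410) ≈ 0.659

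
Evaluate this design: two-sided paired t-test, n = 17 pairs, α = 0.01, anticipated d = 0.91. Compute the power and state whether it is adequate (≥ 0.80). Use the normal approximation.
Power ≈ 0.88; the study is adequately powered (power ≥ 0.80)

Power calculation (paired t-test, normal approximation):
z_β = d · √n - z_{α/2}
z_β = 0.91 · √17 - 2.576
z_β = 0.91 · 4.123 - 2.576
z_β = 1.176

Power = Φ(z_β) = Φ(1.176) ≈ 0.880

Effect size d = 0.91 is large by Cohen's convention (0.2/0.5/0.8).

Threshold: power ≥ 0.80 is conventionally adequate.
Power ≈ 0.88 → the study is adequately powered (power ≥ 0.80).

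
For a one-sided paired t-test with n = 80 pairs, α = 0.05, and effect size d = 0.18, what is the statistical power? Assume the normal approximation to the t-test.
Power ≈ 0.49

Power calculation (paired t-test, normal approximation):
z_β = d · √n - z_α
z_β = 0.18 · √80 - 1.645
z_β = 0.18 · 8.944 - 1.645
z_β = -0.035

Power = Φ(z_β) = Φ(-0.035) ≈ 0.486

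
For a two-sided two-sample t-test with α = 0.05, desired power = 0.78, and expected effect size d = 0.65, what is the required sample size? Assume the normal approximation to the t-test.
n = 36 per group

Sample size formula (two-sample t-test, normal approximation):
n = 2 · ((z_{α/2} + z_β) / d)²

z_{α/2} = 1.960 (for α = 0.05, two-sided)
z_β = 0.772 (for power = 0.78)
d = 0.65

n = 2 · ((1.960 + 0.772) / 0.65)²
n = 2 · (4.203)²
n ≈ 35.33
Round up to the next whole number: n = 36 per group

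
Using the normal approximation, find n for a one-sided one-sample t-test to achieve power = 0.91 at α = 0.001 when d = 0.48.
n = 86

Sample size formula (one-sample t-test, normal approximation):
n = ((z_α + z_β) / d)²

z_α = 3.090 (for α = 0.001, one-sided)
z_β = 1.341 (for power = 0.91)
d = 0.48

n = ((3.090 + 1.341) / 0.48)²
n = (9.231)²
n ≈ 85.21
Round up to the next whole number: n = 86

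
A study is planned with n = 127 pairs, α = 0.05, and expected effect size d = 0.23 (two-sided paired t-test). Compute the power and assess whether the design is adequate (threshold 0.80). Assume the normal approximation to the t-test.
Power ≈ 0.74; the study is underpowered (power < 0.80)

Power calculation (paired t-test, normal approximation):
z_β = d · √n - z_{α/2}
z_β = 0.23 · √127 - 1.960
z_β = 0.23 · 11.269 - 1.960
z_β = 0.632

Power = Φ(z_β) = Φ(0.632) ≈ 0.736

Effect size d = 0.23 is small by Cohen's convention (0.2/0.5/0.8).

Threshold: power ≥ 0.80 is conventionally adequate.
Power ≈ 0.74 → the study is underpowered (power < 0.80).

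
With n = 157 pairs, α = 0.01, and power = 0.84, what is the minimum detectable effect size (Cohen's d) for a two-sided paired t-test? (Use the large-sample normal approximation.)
d ≈ 0.28

Minimum detectable effect (paired t-test, normal approximation):
d = (z_{α/2} + z_β) / √n
d = (2.576 + 0.994) / √157
d = 3.570 / 12.530
d ≈ 0.28

By Cohen's convention (0.2 small / 0.5 medium / 0.8 large): small effect.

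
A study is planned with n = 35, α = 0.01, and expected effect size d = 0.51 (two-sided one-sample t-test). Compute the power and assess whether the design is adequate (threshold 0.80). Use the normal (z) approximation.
Power ≈ 0.67; the study is underpowered (power < 0.80)

Power calculation (one-sample t-test, normal approximation):
z_β = d · √n - z_{α/2}
z_β = 0.51 · √35 - 2.576
z_β = 0.51 · 5.916 - 2.576
z_β = 0.441

Power = Φ(z_β) = Φ(0.441) ≈ 0.671

Effect size d = 0.51 is medium by Cohen's convention (0.2/0.5/0.8).

Threshold: power ≥ 0.80 is conventionally adequate.
Power ≈ 0.67 → the study is underpowered (power < 0.80).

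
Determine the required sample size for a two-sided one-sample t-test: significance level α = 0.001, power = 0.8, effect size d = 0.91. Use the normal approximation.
n = 21

Sample size formula (one-sample t-test, normal approximation):
n = ((z_{α/2} + z_β) / d)²

z_{α/2} = 3.291 (for α = 0.001, two-sided)
z_β = 0.842 (for power = 0.8)
d = 0.91

n = ((3.291 + 0.842) / 0.91)²
n = (4.542)²
n ≈ 20.63
Round up to the next whole number: n = 21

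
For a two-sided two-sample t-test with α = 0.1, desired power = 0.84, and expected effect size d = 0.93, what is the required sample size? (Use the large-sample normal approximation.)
n = 17 per group

Sample size formula (two-sample t-test, normal approximation):
n = 2 · ((z_{α/2} + z_β) / d)²

z_{α/2} = 1.645 (for α = 0.1, two-sided)
z_β = 0.994 (for power = 0.84)
d = 0.93

n = 2 · ((1.645 + 0.994) / 0.93)²
n = 2 · (2.838)²
n ≈ 16.11
Round up to the next whole number: n = 17 per group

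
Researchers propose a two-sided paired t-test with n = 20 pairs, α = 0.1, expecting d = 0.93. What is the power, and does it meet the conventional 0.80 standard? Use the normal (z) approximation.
Power ≈ 0.99; the study is adequately powered (power ≥ 0.80)

Power calculation (paired t-test, normal approximation):
z_β = d · √n - z_{α/2}
z_β = 0.93 · √20 - 1.645
z_β = 0.93 · 4.472 - 1.645
z_β = 2.514

Power = Φ(z_β) = Φ(2.514) ≈ 0.994

Effect size d = 0.93 is large by Cohen's convention (0.2/0.5/0.8).

Threshold: power ≥ 0.80 is conventionally adequate.
Power ≈ 0.99 → the study is adequately powered (power ≥ 0.80).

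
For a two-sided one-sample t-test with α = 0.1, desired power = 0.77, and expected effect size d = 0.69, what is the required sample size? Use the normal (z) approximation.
n = 12

Sample size formula (one-sample t-test, normal approximation):
n = ((z_{α/2} + z_β) / d)²

z_{α/2} = 1.645 (for α = 0.1, two-sided)
z_β = 0.739 (for power = 0.77)
d = 0.69

n = ((1.645 + 0.739) / 0.69)²
n = (3.455)²
n ≈ 11.94
Round up to the next whole number: n = 12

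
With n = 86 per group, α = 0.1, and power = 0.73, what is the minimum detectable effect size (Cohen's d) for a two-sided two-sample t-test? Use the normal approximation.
d ≈ 0.34

Minimum detectable effect (two-sample t-test, normal approximation):
d = (z_{α/2} + z_β) / √(n/2)
d = (1.645 + 0.613) / √(86/2)
d = 2.258 / 6.557
d ≈ 0.34

By Cohen's convention (0.2 small / 0.5 medium / 0.8 large): small effect.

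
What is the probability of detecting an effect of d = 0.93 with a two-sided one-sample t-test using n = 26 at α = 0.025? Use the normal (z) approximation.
Power ≈ 0.99

Power calculation (one-sample t-test, normal approximation):
z_β = d · √n - z_{α/2}
z_β = 0.93 · √26 - 2.241
z_β = 0.93 · 5.099 - 2.241
z_β = 2.501

Power = Φ(z_β) = Φ(2.501) ≈ 0.994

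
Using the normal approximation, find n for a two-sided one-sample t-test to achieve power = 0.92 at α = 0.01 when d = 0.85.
n = 22

Sample size formula (one-sample t-test, normal approximation):
n = ((z_{α/2} + z_β) / d)²

z_{α/2} = 2.576 (for α = 0.01, two-sided)
z_β = 1.405 (for power = 0.92)
d = 0.85

n = ((2.576 + 1.405) / 0.85)²
n = (4.684)²
n ≈ 21.94
Round up to the next whole number: n = 22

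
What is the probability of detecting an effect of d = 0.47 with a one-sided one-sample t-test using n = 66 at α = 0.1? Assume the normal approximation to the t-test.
Power ≈ 0.99

Power calculation (one-sample t-test, normal approximation):
z_β = d · √n - z_α
z_β = 0.47 · √66 - 1.282
z_β = 0.47 · 8.124 - 1.282
z_β = 2.537

Power = Φ(z_β) = Φ(2.537) ≈ 0.994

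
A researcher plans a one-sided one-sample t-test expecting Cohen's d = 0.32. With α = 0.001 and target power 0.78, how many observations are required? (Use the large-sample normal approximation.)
n = 146

Sample size formula (one-sample t-test, normal approximation):
n = ((z_α + z_β) / d)²

z_α = 3.090 (for α = 0.001, one-sided)
z_β = 0.772 (for power = 0.78)
d = 0.32

n = ((3.090 + 0.772) / 0.32)²
n = (12.069)²
n ≈ 145.66
Round up to the next whole number: n = 146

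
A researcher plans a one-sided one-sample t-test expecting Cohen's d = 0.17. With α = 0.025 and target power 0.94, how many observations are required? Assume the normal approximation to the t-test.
n = 428

Sample size formula (one-sample t-test, normal approximation):
n = ((z_α + z_β) / d)²

z_α = 1.960 (for α = 0.025, one-sided)
z_β = 1.555 (for power = 0.94)
d = 0.17

n = ((1.960 + 1.555) / 0.17)²
n = (20.676)²
n ≈ 427.50
Round up to the next whole number: n = 428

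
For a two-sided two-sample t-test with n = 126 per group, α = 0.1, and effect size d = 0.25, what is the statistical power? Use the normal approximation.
Power ≈ 0.63

Power calculation (two-sample t-test, normal approximation):
z_β = d · √(n/2) - z_{α/2}
z_β = 0.25 · √(126/2) - 1.645
z_β = 0.25 · 7.937 - 1.645
z_β = 0.339

Power = Φ(z_β) = Φ(0.339) ≈ 0.633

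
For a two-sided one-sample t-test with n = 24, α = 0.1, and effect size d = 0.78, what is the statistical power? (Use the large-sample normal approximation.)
Power ≈ 0.99

Power calculation (one-sample t-test, normal approximation):
z_β = d · √n - z_{α/2}
z_β = 0.78 · √24 - 1.645
z_β = 0.78 · 4.899 - 1.645
z_β = 2.176

Power = Φ(z_β) = Φ(2.176) ≈ 0.985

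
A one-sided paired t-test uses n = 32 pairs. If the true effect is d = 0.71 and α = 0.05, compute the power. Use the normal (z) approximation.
Power ≈ 0.99

Power calculation (paired t-test, normal approximation):
z_β = d · √n - z_α
z_β = 0.71 · √32 - 1.645
z_β = 0.71 · 5.657 - 1.645
z_β = 2.372

Power = Φ(z_β) = Φ(2.372) ≈ 0.991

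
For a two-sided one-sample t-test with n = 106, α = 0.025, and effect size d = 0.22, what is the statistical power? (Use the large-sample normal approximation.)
Power ≈ 0.51

Power calculation (one-sample t-test, normal approximation):
z_β = d · √n - z_{α/2}
z_β = 0.22 · √106 - 2.241
z_β = 0.22 · 10.296 - 2.241
z_β = 0.024

Power = Φ(z_β) = Φ(0.024) ≈ 0.509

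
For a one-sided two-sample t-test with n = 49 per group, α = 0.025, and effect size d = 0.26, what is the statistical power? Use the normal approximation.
Power ≈ 0.25

Power calculation (two-sample t-test, normal approximation):
z_β = d · √(n/2) - z_α
z_β = 0.26 · √(49/2) - 1.960
z_β = 0.26 · 4.950 - 1.960
z_β = -0.673

Power = Φ(z_β) = Φ(-0.673) ≈ 0.250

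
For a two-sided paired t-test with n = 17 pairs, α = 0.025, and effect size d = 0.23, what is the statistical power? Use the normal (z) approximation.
Power ≈ 0.10

Power calculation (paired t-test, normal approximation):
z_β = d · √n - z_{α/2}
z_β = 0.23 · √17 - 2.241
z_β = 0.23 · 4.123 - 2.241
z_β = -1.293

Power = Φ(z_β) = Φ(-1.293) ≈ 0.098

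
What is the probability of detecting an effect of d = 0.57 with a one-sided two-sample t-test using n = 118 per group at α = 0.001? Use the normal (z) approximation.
Power ≈ 0.90

Power calculation (two-sample t-test, normal approximation):
z_β = d · √(n/2) - z_α
z_β = 0.57 · √(118/2) - 3.090
z_β = 0.57 · 7.681 - 3.090
z_β = 1.288

Power = Φ(z_β) = Φ(1.288) ≈ 0.901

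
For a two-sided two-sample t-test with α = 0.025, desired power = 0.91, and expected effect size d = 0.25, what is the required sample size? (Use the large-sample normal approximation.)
n = 411 per group

Sample size formula (two-sample t-test, normal approximation):
n = 2 · ((z_{α/2} + z_β) / d)²

z_{α/2} = 2.241 (for α = 0.025, two-sided)
z_β = 1.341 (for power = 0.91)
d = 0.25

n = 2 · ((2.241 + 1.341) / 0.25)²
n = 2 · (14.328)²
n ≈ 410.58
Round up to the next whole number: n = 411 per group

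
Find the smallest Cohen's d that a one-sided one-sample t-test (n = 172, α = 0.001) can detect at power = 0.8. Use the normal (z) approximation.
d ≈ 0.30

Minimum detectable effect (one-sample t-test, normal approximation):
d = (z_α + z_β) / √n
d = (3.090 + 0.842) / √172
d = 3.932 / 13.115
d ≈ 0.30

By Cohen's convention (0.2 small / 0.5 medium / 0.8 large): small effect.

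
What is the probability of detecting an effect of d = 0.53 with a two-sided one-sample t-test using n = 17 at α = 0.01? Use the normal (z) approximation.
Power ≈ 0.35

Power calculation (one-sample t-test, normal approximation):
z_β = d · √n - z_{α/2}
z_β = 0.53 · √17 - 2.576
z_β = 0.53 · 4.123 - 2.576
z_β = -0.391

Power = Φ(z_β) = Φ(-0.391) ≈ 0.348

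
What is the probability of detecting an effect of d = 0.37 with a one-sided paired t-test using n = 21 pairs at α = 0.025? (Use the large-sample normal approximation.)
Power ≈ 0.40

Power calculation (paired t-test, normal approximation):
z_β = d · √n - z_α
z_β = 0.37 · √21 - 1.960
z_β = 0.37 · 4.583 - 1.960
z_β = -0.264

Power = Φ(z_β) = Φ(-0.264) ≈ 0.396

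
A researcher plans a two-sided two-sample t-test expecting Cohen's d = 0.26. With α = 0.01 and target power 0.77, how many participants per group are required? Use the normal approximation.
n = 326 per group

Sample size formula (two-sample t-test, normal approximation):
n = 2 · ((z_{α/2} + z_β) / d)²

z_{α/2} = 2.576 (for α = 0.01, two-sided)
z_β = 0.739 (for power = 0.77)
d = 0.26

n = 2 · ((2.576 + 0.739) / 0.26)²
n = 2 · (12.750)²
n ≈ 325.12
Round up to the next whole number: n = 326 per group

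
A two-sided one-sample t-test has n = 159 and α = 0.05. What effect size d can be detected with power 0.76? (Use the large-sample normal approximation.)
d ≈ 0.21

Minimum detectable effect (one-sample t-test, normal approximation):
d = (z_{α/2} + z_β) / √n
d = (1.960 + 0.706) / √159
d = 2.666 / 12.610
d ≈ 0.21

By Cohen's convention (0.2 small / 0.5 medium / 0.8 large): small effect.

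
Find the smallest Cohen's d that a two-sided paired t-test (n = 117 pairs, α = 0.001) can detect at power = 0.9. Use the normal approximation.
d ≈ 0.42

Minimum detectable effect (paired t-test, normal approximation):
d = (z_{α/2} + z_β) / √n
d = (3.291 + 1.282) / √117
d = 4.572 / 10.817
d ≈ 0.42

By Cohen's convention (0.2 small / 0.5 medium / 0.8 large): small effect.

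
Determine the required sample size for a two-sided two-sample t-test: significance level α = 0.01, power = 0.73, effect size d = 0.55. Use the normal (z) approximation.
n = 68 per group

Sample size formula (two-sample t-test, normal approximation):
n = 2 · ((z_{α/2} + z_β) / d)²

z_{α/2} = 2.576 (for α = 0.01, two-sided)
z_β = 0.613 (for power = 0.73)
d = 0.55

n = 2 · ((2.576 + 0.613) / 0.55)²
n = 2 · (5.798)²
n ≈ 67.23
Round up to the next whole number: n = 68 per group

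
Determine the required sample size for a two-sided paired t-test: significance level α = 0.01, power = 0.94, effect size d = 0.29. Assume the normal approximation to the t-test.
n = 203 pairs

Sample size formula (paired t-test, normal approximation):
n = ((z_{α/2} + z_β) / d)²

z_{α/2} = 2.576 (for α = 0.01, two-sided)
z_β = 1.555 (for power = 0.94)
d = 0.29

n = ((2.576 + 1.555) / 0.29)²
n = (14.245)²
n ≈ 202.92
Round up to the next whole number: n = 203 pairs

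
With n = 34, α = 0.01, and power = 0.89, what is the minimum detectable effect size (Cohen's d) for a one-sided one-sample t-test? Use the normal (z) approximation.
d ≈ 0.61

Minimum detectable effect (one-sample t-test, normal approximation):
d = (z_α + z_β) / √n
d = (2.326 + 1.227) / √34
d = 3.553 / 5.831
d ≈ 0.61

By Cohen's convention (0.2 small / 0.5 medium / 0.8 large): medium effect.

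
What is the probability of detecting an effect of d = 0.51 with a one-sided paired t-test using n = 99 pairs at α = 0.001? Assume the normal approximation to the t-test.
Power ≈ 0.98

Power calculation (paired t-test, normal approximation):
z_β = d · √n - z_α
z_β = 0.51 · √99 - 3.090
z_β = 0.51 · 9.950 - 3.090
z_β = 1.984

Power = Φ(z_β) = Φ(1.984) ≈ 0.976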